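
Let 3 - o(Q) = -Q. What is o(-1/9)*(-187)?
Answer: -4862/9 ≈ -540.22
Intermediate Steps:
o(Q) = 3 + Q (o(Q) = 3 - (-1)*Q = 3 + Q)
o(-1/9)*(-187) = (3 - 1/9)*(-187) = (26/9)*(-187) = -4862/9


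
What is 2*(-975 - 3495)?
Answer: -8940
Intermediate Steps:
2*(-975 - 3495) = 2*(-4470) = -8940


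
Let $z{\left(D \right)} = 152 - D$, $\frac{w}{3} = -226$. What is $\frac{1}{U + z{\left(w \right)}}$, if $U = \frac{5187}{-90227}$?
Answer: $\frac{90227}{74883223} \approx 0.0012049$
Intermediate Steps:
$w = -678$ ($w = 3 \left(-226\right) = -678$)
$U = - \frac{5187}{90227}$ ($U = 5187 \left(- \frac{1}{90227}\right) = - \frac{5187}{90227} \approx -0.057488$)
$\frac{1}{U + z{\left(w \right)}} = \frac{1}{- \frac{5187}{90227} + \left(152 - -678\right)} = \frac{1}{- \frac{5187}{90227} + \left(152 + 678\right)} = \frac{1}{- \frac{5187}{90227} + 830} = \frac{1}{\frac{74883223}{90227}} = \frac{90227}{74883223}$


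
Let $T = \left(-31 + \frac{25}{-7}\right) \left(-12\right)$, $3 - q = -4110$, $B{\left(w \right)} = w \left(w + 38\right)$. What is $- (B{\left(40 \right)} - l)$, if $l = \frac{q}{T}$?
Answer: $- \frac{3010563}{968} \approx -3110.1$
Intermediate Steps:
$B{\left(w \right)} = w \left(38 + w\right)$
$q = 4113$ ($q = 3 - -4110 = 3 + 4110 = 4113$)
$T = \frac{2904}{7}$ ($T = \left(-31 + 25 \left(- \frac{1}{7}\right)\right) \left(-12\right) = \left(-31 - \frac{25}{7}\right) \left(-12\right) = \left(- \frac{242}{7}\right) \left(-12\right) = \frac{2904}{7} \approx 414.86$)
$l = \frac{9597}{968}$ ($l = \frac{4113}{\frac{2904}{7}} = 4113 \cdot \frac{7}{2904} = \frac{9597}{968} \approx 9.9143$)
$- (B{\left(40 \right)} - l) = - (40 \left(38 + 40\right) - \frac{9597}{968}) = - (40 \cdot 78 - \frac{9597}{968}) = - (3120 - \frac{9597}{968}) = \left(-1\right) \frac{3010563}{968} = - \frac{3010563}{968}$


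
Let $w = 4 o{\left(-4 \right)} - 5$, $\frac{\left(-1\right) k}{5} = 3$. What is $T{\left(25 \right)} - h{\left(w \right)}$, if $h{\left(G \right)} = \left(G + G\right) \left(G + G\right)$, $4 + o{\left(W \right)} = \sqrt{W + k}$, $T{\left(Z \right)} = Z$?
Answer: $-523 + 672 i \sqrt{19} \approx -523.0 + 2929.2 i$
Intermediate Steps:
$k = -15$ ($k = \left(-5\right) 3 = -15$)
$o{\left(W \right)} = -4 + \sqrt{-15 + W}$ ($o{\left(W \right)} = -4 + \sqrt{W - 15} = -4 + \sqrt{-15 + W}$)
$w = -21 + 4 i \sqrt{19}$ ($w = 4 \left(-4 + \sqrt{-15 - 4}\right) - 5 = 4 \left(-4 + \sqrt{-19}\right) - 5 = 4 \left(-4 + i \sqrt{19}\right) - 5 = \left(-16 + 4 i \sqrt{19}\right) - 5 = -21 + 4 i \sqrt{19} \approx -21.0 + 17.436 i$)
$h{\left(G \right)} = 4 G^{2}$ ($h{\left(G \right)} = 2 G 2 G = 4 G^{2}$)
$T{\left(25 \right)} - h{\left(w \right)} = 25 - 4 \left(-21 + 4 i \sqrt{19}\right)^{2}$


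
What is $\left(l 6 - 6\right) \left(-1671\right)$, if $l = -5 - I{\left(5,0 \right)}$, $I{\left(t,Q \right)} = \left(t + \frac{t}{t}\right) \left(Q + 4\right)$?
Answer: $300780$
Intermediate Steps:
$I{\left(t,Q \right)} = \left(1 + t\right) \left(4 + Q\right)$ ($I{\left(t,Q \right)} = \left(t + 1\right) \left(4 + Q\right) = \left(1 + t\right) \left(4 + Q\right)$)
$l = -29$ ($l = -5 - \left(4 + 0 + 4 \cdot 5 + 0 \cdot 5\right) = -5 - \left(4 + 0 + 20 + 0\right) = -5 - 24 = -29$)
$\left(l 6 - 6\right) \left(-1671\right) = \left(\left(-29\right) 6 - 6\right) \left(-1671\right) = \left(-174 - 6\right) \left(-1671\right) = \left(-180\right) \left(-1671\right) = 300780$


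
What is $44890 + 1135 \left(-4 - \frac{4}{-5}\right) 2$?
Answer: $37626$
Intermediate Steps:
$44890 + 1135 \left(-4 - \frac{4}{-5}\right) 2 = 44890 + 1135 \left(-4 - - \frac{4}{5}\right) 2 = 44890 + 1135 \left(-4 + \frac{4}{5}\right) 2 = 44890 + 1135 \left(\left(- \frac{16}{5}\right) 2\right) = 44890 + 1135 \left(- \frac{32}{5}\right) = 44890 - 7264 = 37626$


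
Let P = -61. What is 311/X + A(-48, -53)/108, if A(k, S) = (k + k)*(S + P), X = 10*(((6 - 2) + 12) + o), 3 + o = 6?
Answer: 58693/570 ≈ 102.97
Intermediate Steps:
o = 3 (o = -3 + 6 = 3)
X = 190 (X = 10*(((6 - 2) + 12) + 3) = 10*((4 + 12) + 3) = 10*(16 + 3) = 10*19 = 190)
A(k, S) = 2*k*(-61 + S) (A(k, S) = (k + k)*(S - 61) = (2*k)*(-61 + S) = 2*k*(-61 + S))
311/X + A(-48, -53)/108 = 311/190 + (2*(-48)*(-61 - 53))/108 = 311*(1/190) + (2*(-48)*(-114))*(1/108) = 311/190 + 10944*(1/108) = 311/190 + 304/3 = 58693/570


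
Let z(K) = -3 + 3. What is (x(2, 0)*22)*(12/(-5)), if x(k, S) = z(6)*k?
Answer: 0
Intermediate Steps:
z(K) = 0
x(k, S) = 0 (x(k, S) = 0*k = 0)
(x(2, 0)*22)*(12/(-5)) = (0*22)*(12/(-5)) = 0*(12*(-⅕)) = 0*(-12/5) = 0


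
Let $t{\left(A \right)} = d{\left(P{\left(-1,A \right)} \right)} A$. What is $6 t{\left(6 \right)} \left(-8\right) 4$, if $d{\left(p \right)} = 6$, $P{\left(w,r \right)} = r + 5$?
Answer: $-6912$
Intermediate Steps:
$P{\left(w,r \right)} = 5 + r$
$t{\left(A \right)} = 6 A$
$6 t{\left(6 \right)} \left(-8\right) 4 = 6 \cdot 6 \cdot 6 \left(-8\right) 4 = 6 \cdot 36 \left(-8\right) 4 = 216 \left(-8\right) 4 = \left(-1728\right) 4 = -6912$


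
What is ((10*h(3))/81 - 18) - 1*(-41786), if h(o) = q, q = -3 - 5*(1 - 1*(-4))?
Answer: 3382928/81 ≈ 41765.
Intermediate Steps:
q = -28 (q = -3 - 5*(1 + 4) = -3 - 5*5 = -3 - 25 = -28)
h(o) = -28
((10*h(3))/81 - 18) - 1*(-41786) = ((10*(-28))/81 - 18) - 1*(-41786) = (-280*1/81 - 18) + 41786 = (-280/81 - 18) + 41786 = -1738/81 + 41786 = 3382928/81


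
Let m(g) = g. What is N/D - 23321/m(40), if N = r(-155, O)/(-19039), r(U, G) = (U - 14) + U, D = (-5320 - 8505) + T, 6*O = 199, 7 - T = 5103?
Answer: -2800361733653/4803158920 ≈ -583.03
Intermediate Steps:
T = -5096 (T = 7 - 1*5103 = 7 - 5103 = -5096)
O = 199/6 (O = (1/6)*199 = 199/6 ≈ 33.167)
D = -18921 (D = (-5320 - 8505) - 5096 = -13825 - 5096 = -18921)
r(U, G) = -14 + 2*U (r(U, G) = (-14 + U) + U = -14 + 2*U)
N = 324/19039 (N = (-14 + 2*(-155))/(-19039) = (-14 - 310)*(-1/19039) = -324*(-1/19039) = 324/19039 ≈ 0.017018)
N/D - 23321/m(40) = (324/19039)/(-18921) - 23321/40 = (324/19039)*(-1/18921) - 23321*1/40 = -108/120078973 - 23321/40 = -2800361733653/4803158920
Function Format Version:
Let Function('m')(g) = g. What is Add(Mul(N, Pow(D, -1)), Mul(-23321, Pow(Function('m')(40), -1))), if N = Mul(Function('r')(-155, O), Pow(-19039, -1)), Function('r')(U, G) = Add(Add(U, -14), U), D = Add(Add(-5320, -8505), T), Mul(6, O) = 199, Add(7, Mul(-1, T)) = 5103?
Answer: Rational(-2800361733653, 4803158920) ≈ -583.03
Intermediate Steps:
T = -5096 (T = Add(7, Mul(-1, 5103)) = Add(7, -5103) = -5096)
O = Rational(199, 6) (O = Mul(Rational(1, 6), 199) = Rational(199, 6) ≈ 33.167)
D = -18921 (D = Add(Add(-5320, -8505), -5096) = Add(-13825, -5096) = -18921)
Function('r')(U, G) = Add(-14, Mul(2, U)) (Function('r')(U, G) = Add(Add(-14, U), U) = Add(-14, Mul(2, U)))
N = Rational(324, 19039) (N = Mul(Add(-14, Mul(2, -155)), Pow(-19039, -1)) = Mul(Add(-14, -310), Rational(-1, 19039)) = Mul(-324, Rational(-1, 19039)) = Rational(324, 19039) ≈ 0.017018)
Add(Mul(N, Pow(D, -1)), Mul(-23321, Pow(Function('m')(40), -1))) = Add(Mul(Rational(324, 19039), Pow(-18921, -1)), Mul(-23321, Pow(40, -1))) = Add(Mul(Rational(324, 19039), Rational(-1, 18921)), Mul(-23321, Rational(1, 40))) = Add(Rational(-108, 120078973), Rational(-23321, 40)) = Rational(-2800361733653, 4803158920)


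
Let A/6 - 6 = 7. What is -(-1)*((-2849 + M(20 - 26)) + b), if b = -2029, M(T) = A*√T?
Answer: -4878 + 78*I*√6 ≈ -4878.0 + 191.06*I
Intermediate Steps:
A = 78 (A = 36 + 6*7 = 36 + 42 = 78)
M(T) = 78*√T
-(-1)*((-2849 + M(20 - 26)) + b) = -(-1)*((-2849 + 78*√(20 - 26)) - 2029) = -(-1)*((-2849 + 78*√(-6)) - 2029) = -(-1)*((-2849 + 78*(I*√6)) - 2029) = -(-1)*((-2849 + 78*I*√6) - 2029) = -(-1)*(-4878 + 78*I*√6) = -(4878 - 78*I*√6) = -4878 + 78*I*√6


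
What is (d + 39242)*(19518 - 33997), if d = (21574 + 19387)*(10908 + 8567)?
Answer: -11550690547443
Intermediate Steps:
d = 797715475 (d = 40961*19475 = 797715475)
(d + 39242)*(19518 - 33997) = (797715475 + 39242)*(19518 - 33997) = 797754717*(-14479) = -11550690547443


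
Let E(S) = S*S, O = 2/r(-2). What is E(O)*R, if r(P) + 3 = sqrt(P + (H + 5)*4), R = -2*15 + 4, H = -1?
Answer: -2392/25 - 624*sqrt(14)/25 ≈ -189.07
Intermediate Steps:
R = -26 (R = -30 + 4 = -26)
r(P) = -3 + sqrt(16 + P) (r(P) = -3 + sqrt(P + (-1 + 5)*4) = -3 + sqrt(P + 4*4) = -3 + sqrt(P + 16) = -3 + sqrt(16 + P))
O = 2/(-3 + sqrt(14)) (O = 2/(-3 + sqrt(16 - 2)) = 2/(-3 + sqrt(14)) ≈ 2.6967)
E(S) = S**2
E(O)*R = (6/5 + 2*sqrt(14)/5)**2*(-26) = -26*(6/5 + 2*sqrt(14)/5)**2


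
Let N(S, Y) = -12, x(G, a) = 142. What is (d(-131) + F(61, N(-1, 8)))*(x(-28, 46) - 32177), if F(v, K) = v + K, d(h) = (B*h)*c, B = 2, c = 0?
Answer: -1569715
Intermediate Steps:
d(h) = 0 (d(h) = (2*h)*0 = 0)
F(v, K) = K + v
(d(-131) + F(61, N(-1, 8)))*(x(-28, 46) - 32177) = (0 + (-12 + 61))*(142 - 32177) = (0 + 49)*(-32035) = 49*(-32035) = -1569715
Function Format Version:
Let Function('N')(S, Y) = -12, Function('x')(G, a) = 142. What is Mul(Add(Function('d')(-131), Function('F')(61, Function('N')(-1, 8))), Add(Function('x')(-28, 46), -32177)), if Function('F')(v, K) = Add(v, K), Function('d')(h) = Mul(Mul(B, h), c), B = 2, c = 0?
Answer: -1569715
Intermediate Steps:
Function('d')(h) = 0 (Function('d')(h) = Mul(Mul(2, h), 0) = 0)
Function('F')(v, K) = Add(K, v)
Mul(Add(Function('d')(-131), Function('F')(61, Function('N')(-1, 8))), Add(Function('x')(-28, 46), -32177)) = Mul(Add(0, Add(-12, 61)), Add(142, -32177)) = Mul(Add(0, 49), -32035) = Mul(49, -32035) = -1569715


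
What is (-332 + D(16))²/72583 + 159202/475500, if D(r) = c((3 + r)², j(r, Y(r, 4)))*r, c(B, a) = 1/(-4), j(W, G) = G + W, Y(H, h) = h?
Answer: 4659814769/2465229750 ≈ 1.8902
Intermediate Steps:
c(B, a) = -¼
D(r) = -r/4
(-332 + D(16))²/72583 + 159202/475500 = (-332 - ¼*16)²/72583 + 159202/475500 = (-332 - 4)²*(1/72583) + 159202*(1/475500) = (-336)²*(1/72583) + 79601/237750 = 112896*(1/72583) + 79601/237750 = 16128/10369 + 79601/237750 = 4659814769/2465229750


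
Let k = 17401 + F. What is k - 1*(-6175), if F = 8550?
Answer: 32126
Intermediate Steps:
k = 25951 (k = 17401 + 8550 = 25951)
k - 1*(-6175) = 25951 - 1*(-6175) = 25951 + 6175 = 32126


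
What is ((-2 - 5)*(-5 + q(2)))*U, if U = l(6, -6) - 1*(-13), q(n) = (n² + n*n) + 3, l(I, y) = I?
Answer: -798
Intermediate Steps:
q(n) = 3 + 2*n² (q(n) = (n² + n²) + 3 = 2*n² + 3 = 3 + 2*n²)
U = 19 (U = 6 - 1*(-13) = 6 + 13 = 19)
((-2 - 5)*(-5 + q(2)))*U = ((-2 - 5)*(-5 + (3 + 2*2²)))*19 = -7*(-5 + (3 + 2*4))*19 = -7*(-5 + (3 + 8))*19 = -7*(-5 + 11)*19 = -7*6*19 = -42*19 = -798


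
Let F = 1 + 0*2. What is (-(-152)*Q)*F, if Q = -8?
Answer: -1216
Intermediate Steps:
F = 1 (F = 1 + 0 = 1)
(-(-152)*Q)*F = -(-152)*(-8)*1 = -38*32*1 = -1216*1 = -1216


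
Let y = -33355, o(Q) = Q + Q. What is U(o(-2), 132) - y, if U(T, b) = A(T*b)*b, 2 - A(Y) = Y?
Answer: 103315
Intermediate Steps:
A(Y) = 2 - Y
o(Q) = 2*Q
U(T, b) = b*(2 - T*b) (U(T, b) = (2 - T*b)*b = b*(2 - T*b))
U(o(-2), 132) - y = 132*(2 - 1*2*(-2)*132) - 1*(-33355) = 132*(2 - 1*(-4)*132) + 33355 = 132*(2 + 528) + 33355 = 132*530 + 33355 = 69960 + 33355 = 103315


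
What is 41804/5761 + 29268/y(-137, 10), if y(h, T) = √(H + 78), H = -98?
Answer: 5972/823 - 14634*I*√5/5 ≈ 7.2564 - 6544.5*I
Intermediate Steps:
y(h, T) = 2*I*√5 (y(h, T) = √(-98 + 78) = √(-20) = 2*I*√5)
41804/5761 + 29268/y(-137, 10) = 41804/5761 + 29268/((2*I*√5)) = 41804*(1/5761) + 29268*(-I*√5/10) = 5972/823 - 14634*I*√5/5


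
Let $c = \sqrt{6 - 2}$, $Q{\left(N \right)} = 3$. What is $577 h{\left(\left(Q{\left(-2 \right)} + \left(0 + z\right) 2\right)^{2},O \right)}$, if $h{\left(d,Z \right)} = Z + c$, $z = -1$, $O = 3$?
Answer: $2885$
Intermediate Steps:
$c = 2$ ($c = \sqrt{4} = 2$)
$h{\left(d,Z \right)} = 2 + Z$ ($h{\left(d,Z \right)} = Z + 2 = 2 + Z$)
$577 h{\left(\left(Q{\left(-2 \right)} + \left(0 + z\right) 2\right)^{2},O \right)} = 577 \left(2 + 3\right) = 577 \cdot 5 = 2885$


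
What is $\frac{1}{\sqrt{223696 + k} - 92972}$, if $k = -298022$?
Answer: $- \frac{46486}{4321933555} - \frac{i \sqrt{74326}}{8643867110} \approx -1.0756 \cdot 10^{-5} - 3.154 \cdot 10^{-8} i$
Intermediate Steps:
$\frac{1}{\sqrt{223696 + k} - 92972} = \frac{1}{\sqrt{223696 - 298022} - 92972} = \frac{1}{\sqrt{-74326} - 92972} = \frac{1}{i \sqrt{74326} - 92972} = \frac{1}{-92972 + i \sqrt{74326}}$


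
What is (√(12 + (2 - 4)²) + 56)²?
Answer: 3600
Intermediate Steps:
(√(12 + (2 - 4)²) + 56)² = (√(12 + (-2)²) + 56)² = (√(12 + 4) + 56)² = (√16 + 56)² = (4 + 56)² = 60² = 3600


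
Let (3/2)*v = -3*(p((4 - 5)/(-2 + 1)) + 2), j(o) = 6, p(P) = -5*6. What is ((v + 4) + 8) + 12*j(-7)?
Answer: 140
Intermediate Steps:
p(P) = -30
v = 56 (v = 2*(-3*(-30 + 2))/3 = 2*(-3*(-28))/3 = (2/3)*84 = 56)
((v + 4) + 8) + 12*j(-7) = ((56 + 4) + 8) + 12*6 = (60 + 8) + 72 = 68 + 72 = 140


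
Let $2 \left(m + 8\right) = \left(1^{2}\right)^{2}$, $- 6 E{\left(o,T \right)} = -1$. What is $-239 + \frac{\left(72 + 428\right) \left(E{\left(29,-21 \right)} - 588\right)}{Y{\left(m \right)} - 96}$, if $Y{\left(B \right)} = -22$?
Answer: $\frac{398572}{177} \approx 2251.8$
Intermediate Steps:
$E{\left(o,T \right)} = \frac{1}{6}$ ($E{\left(o,T \right)} = \left(- \frac{1}{6}\right) \left(-1\right) = \frac{1}{6}$)
$m = - \frac{15}{2}$ ($m = -8 + \frac{\left(1^{2}\right)^{2}}{2} = -8 + \frac{1^{2}}{2} = -8 + \frac{1}{2} \cdot 1 = -8 + \frac{1}{2} = - \frac{15}{2} \approx -7.5$)
$-239 + \frac{\left(72 + 428\right) \left(E{\left(29,-21 \right)} - 588\right)}{Y{\left(m \right)} - 96} = -239 + \frac{\left(72 + 428\right) \left(\frac{1}{6} - 588\right)}{-22 - 96} = -239 + \frac{500 \left(\frac{1}{6} - 588\right)}{-118} = -239 + 500 \left(\frac{1}{6} - 588\right) \left(- \frac{1}{118}\right) = -239 + 500 \left(- \frac{3527}{6}\right) \left(- \frac{1}{118}\right) = -239 - - \frac{440875}{177} = -239 + \frac{440875}{177} = \frac{398572}{177}$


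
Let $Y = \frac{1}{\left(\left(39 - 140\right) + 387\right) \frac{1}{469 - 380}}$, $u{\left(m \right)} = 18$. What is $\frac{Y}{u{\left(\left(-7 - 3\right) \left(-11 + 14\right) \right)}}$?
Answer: $\frac{89}{5148} \approx 0.017288$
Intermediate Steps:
$Y = \frac{89}{286}$ ($Y = \frac{1}{\left(\left(39 - 140\right) + 387\right) \frac{1}{89}} = \frac{1}{\left(-101 + 387\right) \frac{1}{89}} = \frac{1}{286 \cdot \frac{1}{89}} = \frac{1}{\frac{286}{89}} = \frac{89}{286} \approx 0.31119$)
$\frac{Y}{u{\left(\left(-7 - 3\right) \left(-11 + 14\right) \right)}} = \frac{89}{286 \cdot 18} = \frac{89}{286} \cdot \frac{1}{18} = \frac{89}{5148}$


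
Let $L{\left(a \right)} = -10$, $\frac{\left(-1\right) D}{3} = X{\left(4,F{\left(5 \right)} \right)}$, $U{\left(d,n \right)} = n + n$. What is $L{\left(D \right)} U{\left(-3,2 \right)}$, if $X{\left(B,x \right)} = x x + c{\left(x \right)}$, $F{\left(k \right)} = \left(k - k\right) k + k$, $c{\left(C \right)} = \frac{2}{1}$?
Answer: $-40$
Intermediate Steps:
$c{\left(C \right)} = 2$ ($c{\left(C \right)} = 2 \cdot 1 = 2$)
$F{\left(k \right)} = k$ ($F{\left(k \right)} = 0 k + k = 0 + k = k$)
$X{\left(B,x \right)} = 2 + x^{2}$ ($X{\left(B,x \right)} = x x + 2 = x^{2} + 2 = 2 + x^{2}$)
$U{\left(d,n \right)} = 2 n$
$D = -81$ ($D = - 3 \left(2 + 5^{2}\right) = - 3 \left(2 + 25\right) = \left(-3\right) 27 = -81$)
$L{\left(D \right)} U{\left(-3,2 \right)} = - 10 \cdot 2 \cdot 2 = \left(-10\right) 4 = -40$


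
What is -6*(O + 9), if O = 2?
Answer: -66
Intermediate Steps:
-6*(O + 9) = -6*(2 + 9) = -6*11 = -66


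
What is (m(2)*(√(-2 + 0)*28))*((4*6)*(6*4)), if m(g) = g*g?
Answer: 64512*I*√2 ≈ 91234.0*I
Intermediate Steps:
m(g) = g²
(m(2)*(√(-2 + 0)*28))*((4*6)*(6*4)) = (2²*(√(-2 + 0)*28))*((4*6)*(6*4)) = (4*(√(-2)*28))*(24*24) = (4*((I*√2)*28))*576 = (4*(28*I*√2))*576 = (112*I*√2)*576 = 64512*I*√2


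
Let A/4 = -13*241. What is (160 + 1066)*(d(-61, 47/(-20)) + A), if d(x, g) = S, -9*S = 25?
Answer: -138308738/9 ≈ -1.5368e+7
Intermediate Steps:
S = -25/9 (S = -1/9*25 = -25/9 ≈ -2.7778)
d(x, g) = -25/9
A = -12532 (A = 4*(-13*241) = 4*(-3133) = -12532)
(160 + 1066)*(d(-61, 47/(-20)) + A) = (160 + 1066)*(-25/9 - 12532) = 1226*(-112813/9) = -138308738/9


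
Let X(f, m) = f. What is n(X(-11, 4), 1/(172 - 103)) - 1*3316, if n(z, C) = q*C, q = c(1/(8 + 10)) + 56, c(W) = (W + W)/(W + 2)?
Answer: -8463674/2553 ≈ -3315.2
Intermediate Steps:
c(W) = 2*W/(2 + W) (c(W) = (2*W)/(2 + W) = 2*W/(2 + W))
q = 2074/37 (q = 2/((8 + 10)*(2 + 1/(8 + 10))) + 56 = 2/(18*(2 + 1/18)) + 56 = 2*(1/18)/(2 + 1/18) + 56 = 2*(1/18)/(37/18) + 56 = 2*(1/18)*(18/37) + 56 = 2/37 + 56 = 2074/37 ≈ 56.054)
n(z, C) = 2074*C/37
n(X(-11, 4), 1/(172 - 103)) - 1*3316 = 2074/(37*(172 - 103)) - 1*3316 = (2074/37)/69 - 3316 = (2074/37)*(1/69) - 3316 = 2074/2553 - 3316 = -8463674/2553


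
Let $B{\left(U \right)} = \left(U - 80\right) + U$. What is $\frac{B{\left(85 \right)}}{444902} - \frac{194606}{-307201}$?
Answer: $\frac{43304123351}{68337169651} \approx 0.63368$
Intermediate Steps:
$B{\left(U \right)} = -80 + 2 U$ ($B{\left(U \right)} = \left(-80 + U\right) + U = -80 + 2 U$)
$\frac{B{\left(85 \right)}}{444902} - \frac{194606}{-307201} = \frac{-80 + 2 \cdot 85}{444902} - \frac{194606}{-307201} = \left(-80 + 170\right) \frac{1}{444902} - - \frac{194606}{307201} = 90 \cdot \frac{1}{444902} + \frac{194606}{307201} = \frac{45}{222451} + \frac{194606}{307201} = \frac{43304123351}{68337169651}$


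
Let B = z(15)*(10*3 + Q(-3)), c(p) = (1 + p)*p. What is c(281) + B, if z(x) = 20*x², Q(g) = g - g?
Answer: 214242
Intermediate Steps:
c(p) = p*(1 + p)
Q(g) = 0
B = 135000 (B = (20*15²)*(10*3 + 0) = (20*225)*(30 + 0) = 4500*30 = 135000)
c(281) + B = 281*(1 + 281) + 135000 = 281*282 + 135000 = 79242 + 135000 = 214242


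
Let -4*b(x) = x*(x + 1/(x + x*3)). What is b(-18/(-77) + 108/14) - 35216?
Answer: -3342234729/94864 ≈ -35232.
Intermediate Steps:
b(x) = -x*(x + 1/(4*x))/4 (b(x) = -x*(x + 1/(x + x*3))/4 = -x*(x + 1/(x + 3*x))/4 = -x*(x + 1/(4*x))/4)
b(-18/(-77) + 108/14) - 35216 = (-1/16 - (-18/(-77) + 108/14)²/4) - 35216 = (-1/16 - (-18*(-1/77) + 108*(1/14))²/4) - 35216 = (-1/16 - (18/77 + 54/7)²/4) - 35216 = (-1/16 - (612/77)²/4) - 35216 = (-1/16 - ¼*374544/5929) - 35216 = (-1/16 - 93636/5929) - 35216 = -1504105/94864 - 35216 = -3342234729/94864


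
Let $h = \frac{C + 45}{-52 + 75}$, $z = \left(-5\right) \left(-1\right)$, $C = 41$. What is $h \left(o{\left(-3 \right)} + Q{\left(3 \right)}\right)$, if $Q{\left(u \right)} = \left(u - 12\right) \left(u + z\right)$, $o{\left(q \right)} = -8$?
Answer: $- \frac{6880}{23} \approx -299.13$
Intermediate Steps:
$z = 5$
$Q{\left(u \right)} = \left(-12 + u\right) \left(5 + u\right)$ ($Q{\left(u \right)} = \left(u - 12\right) \left(u + 5\right) = \left(-12 + u\right) \left(5 + u\right)$)
$h = \frac{86}{23}$ ($h = \frac{41 + 45}{-52 + 75} = \frac{86}{23} \approx 3.7391$)
$h \left(o{\left(-3 \right)} + Q{\left(3 \right)}\right) = \frac{86 \left(-8 - \left(81 - 9\right)\right)}{23} = \frac{86 \left(-8 - 72\right)}{23} = \frac{86}{23} \left(-80\right) = - \frac{6880}{23}$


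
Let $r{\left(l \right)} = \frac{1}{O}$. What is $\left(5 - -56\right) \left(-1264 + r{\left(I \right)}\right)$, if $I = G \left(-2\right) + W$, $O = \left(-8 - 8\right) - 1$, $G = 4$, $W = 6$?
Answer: $- \frac{1310829}{17} \approx -77108.0$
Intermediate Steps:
$O = -17$ ($O = -16 - 1 = -17$)
$I = -2$ ($I = 4 \left(-2\right) + 6 = -8 + 6 = -2$)
$r{\left(l \right)} = - \frac{1}{17}$ ($r{\left(l \right)} = \frac{1}{-17} = - \frac{1}{17}$)
$\left(5 - -56\right) \left(-1264 + r{\left(I \right)}\right) = \left(5 - -56\right) \left(-1264 - \frac{1}{17}\right) = \left(5 + 56\right) \left(- \frac{21489}{17}\right) = 61 \left(- \frac{21489}{17}\right) = - \frac{1310829}{17}$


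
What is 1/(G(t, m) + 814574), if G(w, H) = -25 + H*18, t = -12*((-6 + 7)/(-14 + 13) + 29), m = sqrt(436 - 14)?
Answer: 814549/663489936673 - 18*sqrt(422)/663489936673 ≈ 1.2271e-6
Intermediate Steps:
m = sqrt(422) ≈ 20.543
t = -336 (t = -12*(1/(-1) + 29) = -12*(1*(-1) + 29) = -12*(-1 + 29) = -12*28 = -336)
G(w, H) = -25 + 18*H
1/(G(t, m) + 814574) = 1/((-25 + 18*sqrt(422)) + 814574) = 1/(814549 + 18*sqrt(422))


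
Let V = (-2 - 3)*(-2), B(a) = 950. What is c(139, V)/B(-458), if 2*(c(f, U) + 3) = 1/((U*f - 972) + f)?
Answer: -3341/1058300 ≈ -0.0031569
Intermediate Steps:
V = 10 (V = -5*(-2) = 10)
c(f, U) = -3 + 1/(2*(-972 + f + U*f)) (c(f, U) = -3 + 1/(2*((U*f - 972) + f)) = -3 + 1/(2*((-972 + U*f) + f)) = -3 + 1/(2*(-972 + f + U*f)))
c(139, V)/B(-458) = ((5833/2 - 3*139 - 3*10*139)/(-972 + 139 + 10*139))/950 = ((5833/2 - 417 - 4170)/(-972 + 139 + 1390))*(1/950) = (-3341/2/557)*(1/950) = ((1/557)*(-3341/2))*(1/950) = -3341/1114*1/950 = -3341/1058300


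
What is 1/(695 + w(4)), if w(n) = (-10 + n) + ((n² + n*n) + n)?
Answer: 1/725 ≈ 0.0013793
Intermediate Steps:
w(n) = -10 + 2*n + 2*n² (w(n) = (-10 + n) + ((n² + n²) + n) = (-10 + n) + (2*n² + n) = (-10 + n) + (n + 2*n²) = -10 + 2*n + 2*n²)
1/(695 + w(4)) = 1/(695 + (-10 + 2*4 + 2*4²)) = 1/(695 + (-10 + 8 + 2*16)) = 1/(695 + (-10 + 8 + 32)) = 1/(695 + 30) = 1/725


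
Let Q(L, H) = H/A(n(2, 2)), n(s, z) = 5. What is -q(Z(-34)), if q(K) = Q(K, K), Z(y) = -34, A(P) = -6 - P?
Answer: -34/11 ≈ -3.0909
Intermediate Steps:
Q(L, H) = -H/11 (Q(L, H) = H/(-6 - 1*5) = H/(-6 - 5) = H/(-11) = H*(-1/11) = -H/11)
q(K) = -K/11
-q(Z(-34)) = -(-1)*(-34)/11 = -1*34/11 = -34/11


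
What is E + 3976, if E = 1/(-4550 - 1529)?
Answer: 24170103/6079 ≈ 3976.0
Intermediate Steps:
E = -1/6079 (E = 1/(-6079) = -1/6079 ≈ -0.00016450)
E + 3976 = -1/6079 + 3976 = 24170103/6079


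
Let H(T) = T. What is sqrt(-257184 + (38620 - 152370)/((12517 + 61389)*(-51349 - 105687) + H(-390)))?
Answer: I*sqrt(8660477320526531871037531)/5802951503 ≈ 507.13*I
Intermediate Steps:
sqrt(-257184 + (38620 - 152370)/((12517 + 61389)*(-51349 - 105687) + H(-390))) = sqrt(-257184 + (38620 - 152370)/((12517 + 61389)*(-51349 - 105687) - 390)) = sqrt(-257184 - 113750/(73906*(-157036) - 390)) = sqrt(-257184 - 113750/(-11605902616 - 390)) = sqrt(-257184 - 113750/(-11605903006)) = sqrt(-257184 - 113750*(-1/11605903006)) = sqrt(-257184 + 56875/5802951503) = sqrt(-1492426279290677/5802951503) = I*sqrt(8660477320526531871037531)/5802951503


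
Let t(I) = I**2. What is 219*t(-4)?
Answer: 3504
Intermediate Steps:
219*t(-4) = 219*(-4)**2 = 219*16 = 3504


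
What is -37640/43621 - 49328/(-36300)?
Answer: 196351172/395860575 ≈ 0.49601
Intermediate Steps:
-37640/43621 - 49328/(-36300) = -37640*1/43621 - 49328*(-1/36300) = -37640/43621 + 12332/9075 = 196351172/395860575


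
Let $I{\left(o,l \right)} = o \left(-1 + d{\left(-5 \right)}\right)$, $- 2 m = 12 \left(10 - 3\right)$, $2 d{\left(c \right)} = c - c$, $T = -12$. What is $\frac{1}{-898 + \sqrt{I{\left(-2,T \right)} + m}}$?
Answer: $- \frac{449}{403222} - \frac{i \sqrt{10}}{403222} \approx -0.0011135 - 7.8425 \cdot 10^{-6} i$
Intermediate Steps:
$d{\left(c \right)} = 0$ ($d{\left(c \right)} = \frac{c - c}{2} = \frac{1}{2} \cdot 0 = 0$)
$m = -42$ ($m = - \frac{12 \left(10 - 3\right)}{2} = - \frac{12 \cdot 7}{2} = \left(- \frac{1}{2}\right) 84 = -42$)
$I{\left(o,l \right)} = - o$ ($I{\left(o,l \right)} = o \left(-1 + 0\right) = o \left(-1\right) = - o$)
$\frac{1}{-898 + \sqrt{I{\left(-2,T \right)} + m}} = \frac{1}{-898 + \sqrt{\left(-1\right) \left(-2\right) - 42}} = \frac{1}{-898 + \sqrt{2 - 42}} = \frac{1}{-898 + \sqrt{-40}} = \frac{1}{-898 + 2 i \sqrt{10}}$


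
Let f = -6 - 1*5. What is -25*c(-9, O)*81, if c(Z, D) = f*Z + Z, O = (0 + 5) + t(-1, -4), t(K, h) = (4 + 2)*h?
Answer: -182250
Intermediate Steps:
t(K, h) = 6*h
f = -11 (f = -6 - 5 = -11)
O = -19 (O = (0 + 5) + 6*(-4) = 5 - 24 = -19)
c(Z, D) = -10*Z (c(Z, D) = -11*Z + Z = -10*Z)
-25*c(-9, O)*81 = -(-250)*(-9)*81 = -25*90*81 = -2250*81 = -182250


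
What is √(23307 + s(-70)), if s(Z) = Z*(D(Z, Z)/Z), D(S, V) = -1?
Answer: √23306 ≈ 152.66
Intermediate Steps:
s(Z) = -1 (s(Z) = Z*(-1/Z) = -1)
√(23307 + s(-70)) = √(23307 - 1) = √23306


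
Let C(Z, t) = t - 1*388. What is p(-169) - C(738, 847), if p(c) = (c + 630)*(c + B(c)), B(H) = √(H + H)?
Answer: -78368 + 5993*I*√2 ≈ -78368.0 + 8475.4*I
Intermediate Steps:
B(H) = √2*√H (B(H) = √(2*H) = √2*√H)
C(Z, t) = -388 + t (C(Z, t) = t - 388 = -388 + t)
p(c) = (630 + c)*(c + √2*√c) (p(c) = (c + 630)*(c + √2*√c) = (630 + c)*(c + √2*√c))
p(-169) - C(738, 847) = ((-169)² + 630*(-169) + √2*(-169)^(3/2) + 630*√2*√(-169)) - (-388 + 847) = (28561 - 106470 + √2*(-2197*I) + 630*√2*(13*I)) - 1*459 = (28561 - 106470 - 2197*I*√2 + 8190*I*√2) - 459 = (-77909 + 5993*I*√2) - 459 = -78368 + 5993*I*√2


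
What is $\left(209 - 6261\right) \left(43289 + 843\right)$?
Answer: $-267086864$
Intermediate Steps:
$\left(209 - 6261\right) \left(43289 + 843\right) = \left(209 + \left(-18989 + 12728\right)\right) 44132 = \left(209 - 6261\right) 44132 = \left(-6052\right) 44132 = -267086864$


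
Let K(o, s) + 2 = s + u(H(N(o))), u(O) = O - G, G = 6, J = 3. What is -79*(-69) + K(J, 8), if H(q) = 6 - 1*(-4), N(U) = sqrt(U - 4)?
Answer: 5461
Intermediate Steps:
N(U) = sqrt(-4 + U)
H(q) = 10 (H(q) = 6 + 4 = 10)
u(O) = -6 + O (u(O) = O - 1*6 = O - 6 = -6 + O)
K(o, s) = 2 + s (K(o, s) = -2 + (s + (-6 + 10)) = -2 + (s + 4) = -2 + (4 + s) = 2 + s)
-79*(-69) + K(J, 8) = -79*(-69) + (2 + 8) = 5451 + 10 = 5461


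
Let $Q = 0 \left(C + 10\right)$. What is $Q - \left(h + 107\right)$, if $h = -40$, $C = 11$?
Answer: $-67$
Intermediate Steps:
$Q = 0$ ($Q = 0 \left(11 + 10\right) = 0 \cdot 21 = 0$)
$Q - \left(h + 107\right) = 0 - \left(-40 + 107\right) = 0 - 67 = -67$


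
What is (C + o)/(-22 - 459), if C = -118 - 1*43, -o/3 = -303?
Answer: -748/481 ≈ -1.5551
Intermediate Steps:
o = 909 (o = -3*(-303) = 909)
C = -161 (C = -118 - 43 = -161)
(C + o)/(-22 - 459) = (-161 + 909)/(-22 - 459) = 748/(-481) = 748*(-1/481) = -748/481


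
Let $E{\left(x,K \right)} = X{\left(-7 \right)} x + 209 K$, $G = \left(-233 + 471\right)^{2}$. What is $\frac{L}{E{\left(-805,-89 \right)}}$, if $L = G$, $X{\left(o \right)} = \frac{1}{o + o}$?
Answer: $- \frac{113288}{37087} \approx -3.0547$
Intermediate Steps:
$X{\left(o \right)} = \frac{1}{2 o}$
$G = 56644$ ($G = 238^{2} = 56644$)
$E{\left(x,K \right)} = 209 K - \frac{x}{14}$ ($E{\left(x,K \right)} = \frac{1}{2 \left(-7\right)} x + 209 K = \frac{1}{2} \left(- \frac{1}{7}\right) x + 209 K = - \frac{x}{14} + 209 K = 209 K - \frac{x}{14}$)
$L = 56644$
$\frac{L}{E{\left(-805,-89 \right)}} = \frac{56644}{209 \left(-89\right) - - \frac{115}{2}} = \frac{56644}{-18601 + \frac{115}{2}} = \frac{56644}{- \frac{37087}{2}} = 56644 \left(- \frac{2}{37087}\right) = - \frac{113288}{37087}$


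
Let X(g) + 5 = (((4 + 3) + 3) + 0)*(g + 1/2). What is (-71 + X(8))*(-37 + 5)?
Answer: -288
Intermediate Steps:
X(g) = 10*g (X(g) = -5 + (((4 + 3) + 3) + 0)*(g + 1/2) = -5 + ((7 + 3) + 0)*(g + 1/2) = -5 + (10 + 0)*(1/2 + g) = -5 + 10*(1/2 + g) = -5 + (5 + 10*g) = 10*g)
(-71 + X(8))*(-37 + 5) = (-71 + 10*8)*(-37 + 5) = (-71 + 80)*(-32) = 9*(-32) = -288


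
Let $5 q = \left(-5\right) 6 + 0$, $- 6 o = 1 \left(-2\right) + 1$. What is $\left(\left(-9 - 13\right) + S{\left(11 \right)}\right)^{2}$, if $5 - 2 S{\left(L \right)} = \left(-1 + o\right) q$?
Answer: $484$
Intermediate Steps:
$o = \frac{1}{6}$ ($o = - \frac{1 \left(-2\right) + 1}{6} = - \frac{-2 + 1}{6} = \left(- \frac{1}{6}\right) \left(-1\right) = \frac{1}{6} \approx 0.16667$)
$q = -6$ ($q = \frac{\left(-5\right) 6 + 0}{5} = \frac{-30 + 0}{5} = \frac{1}{5} \left(-30\right) = -6$)
$S{\left(L \right)} = 0$ ($S{\left(L \right)} = \frac{5}{2} - \frac{\left(-1 + \frac{1}{6}\right) \left(-6\right)}{2} = \frac{5}{2} - \frac{\left(- \frac{5}{6}\right) \left(-6\right)}{2} = \frac{5}{2} - \frac{5}{2} = 0$)
$\left(\left(-9 - 13\right) + S{\left(11 \right)}\right)^{2} = \left(\left(-9 - 13\right) + 0\right)^{2} = \left(-22 + 0\right)^{2} = \left(-22\right)^{2} = 484$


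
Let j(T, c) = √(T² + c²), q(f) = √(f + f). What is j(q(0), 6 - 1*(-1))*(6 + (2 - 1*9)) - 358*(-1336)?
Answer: 478281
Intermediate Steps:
q(f) = √2*√f (q(f) = √(2*f) = √2*√f)
j(q(0), 6 - 1*(-1))*(6 + (2 - 1*9)) - 358*(-1336) = √((√2*√0)² + (6 - 1*(-1))²)*(6 + (2 - 1*9)) - 358*(-1336) = √((√2*0)² + (6 + 1)²)*(6 + (2 - 9)) + 478288 = √(0² + 7²)*(6 - 7) + 478288 = √(0 + 49)*(-1) + 478288 = √49*(-1) + 478288 = 7*(-1) + 478288 = -7 + 478288 = 478281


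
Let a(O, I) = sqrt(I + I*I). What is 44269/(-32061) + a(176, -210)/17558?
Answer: -44269/32061 + sqrt(43890)/17558 ≈ -1.3688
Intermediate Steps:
a(O, I) = sqrt(I + I**2)
44269/(-32061) + a(176, -210)/17558 = 44269/(-32061) + sqrt(-210*(1 - 210))/17558 = 44269*(-1/32061) + sqrt(-210*(-209))*(1/17558) = -44269/32061 + sqrt(43890)*(1/17558) = -44269/32061 + sqrt(43890)/17558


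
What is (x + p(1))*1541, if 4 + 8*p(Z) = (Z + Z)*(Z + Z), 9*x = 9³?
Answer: 124821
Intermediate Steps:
x = 81 (x = (⅑)*9³ = (⅑)*729 = 81)
p(Z) = -½ + Z²/2 (p(Z) = -½ + ((Z + Z)*(Z + Z))/8 = -½ + ((2*Z)*(2*Z))/8 = -½ + (4*Z²)/8 = -½ + Z²/2)
(x + p(1))*1541 = (81 + (-½ + (½)*1²))*1541 = (81 + (-½ + (½)*1))*1541 = (81 + (-½ + ½))*1541 = (81 + 0)*1541 = 81*1541 = 124821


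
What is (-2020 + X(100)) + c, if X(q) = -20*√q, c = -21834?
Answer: -24054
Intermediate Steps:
(-2020 + X(100)) + c = (-2020 - 20*√100) - 21834 = (-2020 - 20*10) - 21834 = (-2020 - 200) - 21834 = -2220 - 21834 = -24054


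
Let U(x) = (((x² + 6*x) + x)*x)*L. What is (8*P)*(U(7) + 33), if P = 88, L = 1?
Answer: 506176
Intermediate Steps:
U(x) = x*(x² + 7*x) (U(x) = (((x² + 6*x) + x)*x)*1 = ((x² + 7*x)*x)*1 = (x*(x² + 7*x))*1 = x*(x² + 7*x))
(8*P)*(U(7) + 33) = (8*88)*(7²*(7 + 7) + 33) = 704*(49*14 + 33) = 704*(686 + 33) = 704*719 = 506176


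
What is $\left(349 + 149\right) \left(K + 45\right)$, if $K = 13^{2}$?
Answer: $106572$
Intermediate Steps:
$K = 169$
$\left(349 + 149\right) \left(K + 45\right) = \left(349 + 149\right) \left(169 + 45\right) = 498 \cdot 214 = 106572$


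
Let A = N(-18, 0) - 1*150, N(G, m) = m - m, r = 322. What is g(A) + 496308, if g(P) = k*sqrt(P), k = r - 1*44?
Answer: 496308 + 1390*I*sqrt(6) ≈ 4.9631e+5 + 3404.8*I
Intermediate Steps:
k = 278 (k = 322 - 1*44 = 322 - 44 = 278)
N(G, m) = 0
A = -150 (A = 0 - 1*150 = 0 - 150 = -150)
g(P) = 278*sqrt(P)
g(A) + 496308 = 278*sqrt(-150) + 496308 = 278*(5*I*sqrt(6)) + 496308 = 1390*I*sqrt(6) + 496308 = 496308 + 1390*I*sqrt(6)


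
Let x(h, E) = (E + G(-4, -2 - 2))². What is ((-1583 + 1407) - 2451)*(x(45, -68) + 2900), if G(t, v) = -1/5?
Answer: -495927687/25 ≈ -1.9837e+7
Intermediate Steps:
G(t, v) = -⅕ (G(t, v) = -1*⅕ = -⅕)
x(h, E) = (-⅕ + E)² (x(h, E) = (E - ⅕)² = (-⅕ + E)²)
((-1583 + 1407) - 2451)*(x(45, -68) + 2900) = ((-1583 + 1407) - 2451)*((-1 + 5*(-68))²/25 + 2900) = (-176 - 2451)*((-1 - 340)²/25 + 2900) = -2627*((1/25)*(-341)² + 2900) = -2627*((1/25)*116281 + 2900) = -2627*(116281/25 + 2900) = -2627*188781/25 = -495927687/25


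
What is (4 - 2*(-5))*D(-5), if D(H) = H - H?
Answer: 0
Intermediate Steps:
D(H) = 0
(4 - 2*(-5))*D(-5) = (4 - 2*(-5))*0 = (4 + 10)*0 = 14*0 = 0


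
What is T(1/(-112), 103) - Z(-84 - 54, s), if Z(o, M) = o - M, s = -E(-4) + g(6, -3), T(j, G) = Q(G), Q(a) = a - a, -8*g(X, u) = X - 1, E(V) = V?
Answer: 1131/8 ≈ 141.38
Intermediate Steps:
g(X, u) = ⅛ - X/8 (g(X, u) = -(X - 1)/8 = -(-1 + X)/8 = ⅛ - X/8)
Q(a) = 0
T(j, G) = 0
s = 27/8 (s = -1*(-4) + (⅛ - ⅛*6) = 4 + (⅛ - ¾) = 4 - 5/8 = 27/8 ≈ 3.3750)
T(1/(-112), 103) - Z(-84 - 54, s) = 0 - ((-84 - 54) - 1*27/8) = 0 - (-138 - 27/8) = 0 - 1*(-1131/8) = 0 + 1131/8 = 1131/8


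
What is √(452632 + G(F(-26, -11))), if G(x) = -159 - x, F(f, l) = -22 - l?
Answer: 6*√12569 ≈ 672.67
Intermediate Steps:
√(452632 + G(F(-26, -11))) = √(452632 + (-159 - (-22 - 1*(-11)))) = √(452632 + (-159 - (-22 + 11))) = √(452632 + (-159 - 1*(-11))) = √(452632 + (-159 + 11)) = √(452632 - 148) = √452484 = 6*√12569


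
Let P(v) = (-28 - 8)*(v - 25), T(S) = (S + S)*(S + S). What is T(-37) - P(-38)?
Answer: 3208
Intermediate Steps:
T(S) = 4*S**2 (T(S) = (2*S)*(2*S) = 4*S**2)
P(v) = 900 - 36*v (P(v) = -36*(-25 + v) = 900 - 36*v)
T(-37) - P(-38) = 4*(-37)**2 - (900 - 36*(-38)) = 4*1369 - (900 + 1368) = 5476 - 1*2268 = 5476 - 2268 = 3208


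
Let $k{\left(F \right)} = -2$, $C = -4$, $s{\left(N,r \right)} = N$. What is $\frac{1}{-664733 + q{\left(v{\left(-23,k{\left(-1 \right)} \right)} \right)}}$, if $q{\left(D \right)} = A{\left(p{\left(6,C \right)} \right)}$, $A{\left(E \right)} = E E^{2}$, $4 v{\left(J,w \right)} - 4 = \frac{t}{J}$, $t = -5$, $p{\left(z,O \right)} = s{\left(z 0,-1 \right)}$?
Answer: $- \frac{1}{664733} \approx -1.5044 \cdot 10^{-6}$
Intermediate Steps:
$p{\left(z,O \right)} = 0$ ($p{\left(z,O \right)} = z 0 = 0$)
$v{\left(J,w \right)} = 1 - \frac{5}{4 J}$ ($v{\left(J,w \right)} = 1 + \frac{\left(-5\right) \frac{1}{J}}{4} = 1 - \frac{5}{4 J}$)
$A{\left(E \right)} = E^{3}$
$q{\left(D \right)} = 0$ ($q{\left(D \right)} = 0^{3} = 0$)
$\frac{1}{-664733 + q{\left(v{\left(-23,k{\left(-1 \right)} \right)} \right)}} = \frac{1}{-664733 + 0} = \frac{1}{-664733} = - \frac{1}{664733}$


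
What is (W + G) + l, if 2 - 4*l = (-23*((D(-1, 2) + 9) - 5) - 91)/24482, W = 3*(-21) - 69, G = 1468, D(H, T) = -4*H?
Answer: 130881047/97928 ≈ 1336.5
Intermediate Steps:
W = -132 (W = -63 - 69 = -132)
l = 49239/97928 (l = ½ - (-23*((-4*(-1) + 9) - 5) - 91)/(4*24482) = ½ - (-23*((4 + 9) - 5) - 91)/(4*24482) = ½ - (-23*(13 - 5) - 91)/(4*24482) = ½ - (-23*8 - 91)/(4*24482) = ½ - (-184 - 91)/(4*24482) = ½ - (-275)/(4*24482) = ½ - ¼*(-275/24482) = ½ + 275/97928 = 49239/97928 ≈ 0.50281)
(W + G) + l = (-132 + 1468) + 49239/97928 = 1336 + 49239/97928 = 130881047/97928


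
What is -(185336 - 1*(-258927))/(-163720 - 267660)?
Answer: 444263/431380 ≈ 1.0299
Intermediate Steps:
-(185336 - 1*(-258927))/(-163720 - 267660) = -(185336 + 258927)/(-431380) = -444263*(-1)/431380 = -1*(-444263/431380) = 444263/431380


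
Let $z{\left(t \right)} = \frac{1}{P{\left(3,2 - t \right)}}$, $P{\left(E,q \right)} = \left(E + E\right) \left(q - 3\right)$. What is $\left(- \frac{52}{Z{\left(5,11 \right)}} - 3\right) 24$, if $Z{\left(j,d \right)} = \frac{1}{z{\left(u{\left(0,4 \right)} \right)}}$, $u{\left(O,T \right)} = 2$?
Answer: $- \frac{8}{3} \approx -2.6667$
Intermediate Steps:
$P{\left(E,q \right)} = 2 E \left(-3 + q\right)$
$z{\left(t \right)} = \frac{1}{-6 - 6 t}$ ($z{\left(t \right)} = \frac{1}{2 \cdot 3 \left(-3 - \left(-2 + t\right)\right)} = \frac{1}{2 \cdot 3 \left(-1 - t\right)} = \frac{1}{-6 - 6 t}$)
$Z{\left(j,d \right)} = -18$ ($Z{\left(j,d \right)} = \frac{1}{\left(-1\right) \frac{1}{6 + 6 \cdot 2}} = \frac{1}{\left(-1\right) \frac{1}{6 + 12}} = \frac{1}{\left(-1\right) \frac{1}{18}} = \frac{1}{- \frac{1}{18}} = -18$)
$\left(- \frac{52}{Z{\left(5,11 \right)}} - 3\right) 24 = \left(- \frac{52}{-18} - 3\right) 24 = \left(\left(-52\right) \left(- \frac{1}{18}\right) - 3\right) 24 = \left(\frac{26}{9} - 3\right) 24 = \left(- \frac{1}{9}\right) 24 = - \frac{8}{3}$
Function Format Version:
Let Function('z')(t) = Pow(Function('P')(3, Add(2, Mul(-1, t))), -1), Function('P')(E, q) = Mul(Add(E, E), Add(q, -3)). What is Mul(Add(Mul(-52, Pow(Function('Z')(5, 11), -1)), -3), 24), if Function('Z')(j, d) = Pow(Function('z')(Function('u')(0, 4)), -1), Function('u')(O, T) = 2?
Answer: Rational(-8, 3) ≈ -2.6667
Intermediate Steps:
Function('P')(E, q) = Mul(2, E, Add(-3, q)) (Function('P')(E, q) = Mul(Mul(2, E), Add(-3, q)) = Mul(2, E, Add(-3, q)))
Function('z')(t) = Pow(Add(-6, Mul(-6, t)), -1) (Function('z')(t) = Pow(Mul(2, 3, Add(-3, Add(2, Mul(-1, t)))), -1) = Pow(Mul(2, 3, Add(-1, Mul(-1, t))), -1) = Pow(Add(-6, Mul(-6, t)), -1))
Function('Z')(j, d) = -18 (Function('Z')(j, d) = Pow(Mul(-1, Pow(Add(6, Mul(6, 2)), -1)), -1) = Pow(Mul(-1, Pow(Add(6, 12), -1)), -1) = Pow(Mul(-1, Pow(18, -1)), -1) = Pow(Mul(-1, Rational(1, 18)), -1) = Pow(Rational(-1, 18), -1) = -18)
Mul(Add(Mul(-52, Pow(Function('Z')(5, 11), -1)), -3), 24) = Mul(Add(Mul(-52, Pow(-18, -1)), -3), 24) = Mul(Add(Mul(-52, Rational(-1, 18)), -3), 24) = Mul(Add(Rational(26, 9), -3), 24) = Mul(Rational(-1, 9), 24) = Rational(-8, 3)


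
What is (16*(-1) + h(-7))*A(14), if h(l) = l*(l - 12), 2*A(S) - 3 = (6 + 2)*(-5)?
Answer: -4329/2 ≈ -2164.5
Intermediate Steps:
A(S) = -37/2 (A(S) = 3/2 + ((6 + 2)*(-5))/2 = 3/2 + (8*(-5))/2 = 3/2 + (½)*(-40) = 3/2 - 20 = -37/2)
h(l) = l*(-12 + l)
(16*(-1) + h(-7))*A(14) = (16*(-1) - 7*(-12 - 7))*(-37/2) = (-16 - 7*(-19))*(-37/2) = (-16 + 133)*(-37/2) = 117*(-37/2) = -4329/2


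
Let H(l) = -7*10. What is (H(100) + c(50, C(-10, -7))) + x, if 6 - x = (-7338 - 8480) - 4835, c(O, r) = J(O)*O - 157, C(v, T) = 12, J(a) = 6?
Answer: 20732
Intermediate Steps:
H(l) = -70
c(O, r) = -157 + 6*O (c(O, r) = 6*O - 157 = -157 + 6*O)
x = 20659 (x = 6 - ((-7338 - 8480) - 4835) = 6 - (-15818 - 4835) = 6 - 1*(-20653) = 6 + 20653 = 20659)
(H(100) + c(50, C(-10, -7))) + x = (-70 + (-157 + 6*50)) + 20659 = (-70 + (-157 + 300)) + 20659 = (-70 + 143) + 20659 = 73 + 20659 = 20732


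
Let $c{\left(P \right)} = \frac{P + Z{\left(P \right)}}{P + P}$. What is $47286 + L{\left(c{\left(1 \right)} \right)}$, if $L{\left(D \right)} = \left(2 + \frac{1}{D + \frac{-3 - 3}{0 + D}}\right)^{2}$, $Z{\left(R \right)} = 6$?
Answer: $\frac{29557846}{625} \approx 47293.0$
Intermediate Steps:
$c{\left(P \right)} = \frac{6 + P}{2 P}$ ($c{\left(P \right)} = \frac{P + 6}{P + P} = \frac{6 + P}{2 P}$)
$L{\left(D \right)} = \left(2 + \frac{1}{D - \frac{6}{D}}\right)^{2}$
$47286 + L{\left(c{\left(1 \right)} \right)} = 47286 + \frac{\left(-12 + \frac{6 + 1}{2 \cdot 1} + 2 \left(\frac{6 + 1}{2 \cdot 1}\right)^{2}\right)^{2}}{\left(-6 + \left(\frac{6 + 1}{2 \cdot 1}\right)^{2}\right)^{2}} = 47286 + \frac{\left(-12 + \frac{1}{2} \cdot 1 \cdot 7 + 2 \left(\frac{1}{2} \cdot 1 \cdot 7\right)^{2}\right)^{2}}{\left(-6 + \left(\frac{1}{2} \cdot 1 \cdot 7\right)^{2}\right)^{2}} = 47286 + \frac{\left(-12 + \frac{7}{2} + 2 \left(\frac{7}{2}\right)^{2}\right)^{2}}{\left(-6 + \left(\frac{7}{2}\right)^{2}\right)^{2}} = 47286 + \frac{\left(-12 + \frac{7}{2} + 2 \cdot \frac{49}{4}\right)^{2}}{\left(-6 + \frac{49}{4}\right)^{2}} = 47286 + \frac{\left(-12 + \frac{7}{2} + \frac{49}{2}\right)^{2}}{\frac{625}{16}} = 47286 + \frac{16 \cdot 16^{2}}{625} = 47286 + \frac{16}{625} \cdot 256 = 47286 + \frac{4096}{625} = \frac{29557846}{625}$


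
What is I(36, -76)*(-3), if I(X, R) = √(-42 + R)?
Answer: -3*I*√118 ≈ -32.588*I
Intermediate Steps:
I(36, -76)*(-3) = √(-42 - 76)*(-3) = √(-118)*(-3) = (I*√118)*(-3) = -3*I*√118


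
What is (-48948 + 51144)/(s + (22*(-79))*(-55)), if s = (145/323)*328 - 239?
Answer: 709308/30845933 ≈ 0.022995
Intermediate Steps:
s = -29637/323 (s = (145*(1/323))*328 - 239 = (145/323)*328 - 239 = 47560/323 - 239 = -29637/323 ≈ -91.755)
(-48948 + 51144)/(s + (22*(-79))*(-55)) = (-48948 + 51144)/(-29637/323 + (22*(-79))*(-55)) = 2196/(-29637/323 - 1738*(-55)) = 2196/(-29637/323 + 95590) = 2196/(30845933/323) = 2196*(323/30845933) = 709308/30845933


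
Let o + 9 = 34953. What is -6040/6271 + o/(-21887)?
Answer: -351331304/137253377 ≈ -2.5597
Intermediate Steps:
o = 34944 (o = -9 + 34953 = 34944)
-6040/6271 + o/(-21887) = -6040/6271 + 34944/(-21887) = -6040*1/6271 + 34944*(-1/21887) = -6040/6271 - 34944/21887 = -351331304/137253377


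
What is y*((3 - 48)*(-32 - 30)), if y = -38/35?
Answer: -21204/7 ≈ -3029.1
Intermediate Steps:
y = -38/35 (y = -38*1/35 = -38/35 ≈ -1.0857)
y*((3 - 48)*(-32 - 30)) = -38*(3 - 48)*(-32 - 30)/35 = -(-342)*(-62)/7 = -38/35*2790 = -21204/7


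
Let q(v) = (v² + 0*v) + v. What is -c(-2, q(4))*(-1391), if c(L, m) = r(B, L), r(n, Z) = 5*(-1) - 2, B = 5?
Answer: -9737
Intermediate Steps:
q(v) = v + v² (q(v) = (v² + 0) + v = v² + v = v + v²)
r(n, Z) = -7 (r(n, Z) = -5 - 2 = -7)
c(L, m) = -7
-c(-2, q(4))*(-1391) = -1*(-7)*(-1391) = 7*(-1391) = -9737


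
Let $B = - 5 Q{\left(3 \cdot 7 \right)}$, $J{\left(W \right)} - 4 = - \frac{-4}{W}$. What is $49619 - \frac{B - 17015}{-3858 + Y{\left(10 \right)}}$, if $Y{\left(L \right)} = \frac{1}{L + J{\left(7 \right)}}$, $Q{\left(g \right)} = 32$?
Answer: $\frac{19523771221}{393509} \approx 49615.0$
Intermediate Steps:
$J{\left(W \right)} = 4 + \frac{4}{W}$ ($J{\left(W \right)} = 4 - - \frac{4}{W} = 4 + \frac{4}{W}$)
$Y{\left(L \right)} = \frac{1}{\frac{32}{7} + L}$ ($Y{\left(L \right)} = \frac{1}{L + \left(4 + \frac{4}{7}\right)} = \frac{1}{L + \frac{32}{7}} = \frac{1}{\frac{32}{7} + L}$)
$B = -160$ ($B = \left(-5\right) 32 = -160$)
$49619 - \frac{B - 17015}{-3858 + Y{\left(10 \right)}} = 49619 - \frac{-160 - 17015}{-3858 + \frac{7}{32 + 7 \cdot 10}} = 49619 - - \frac{17175}{-3858 + \frac{7}{32 + 70}} = 49619 - - \frac{17175}{-3858 + \frac{7}{102}} = 49619 - - \frac{17175}{- \frac{393509}{102}} = 49619 - \left(-17175\right) \left(- \frac{102}{393509}\right) = 49619 - \frac{1751850}{393509} = \frac{19523771221}{393509}$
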